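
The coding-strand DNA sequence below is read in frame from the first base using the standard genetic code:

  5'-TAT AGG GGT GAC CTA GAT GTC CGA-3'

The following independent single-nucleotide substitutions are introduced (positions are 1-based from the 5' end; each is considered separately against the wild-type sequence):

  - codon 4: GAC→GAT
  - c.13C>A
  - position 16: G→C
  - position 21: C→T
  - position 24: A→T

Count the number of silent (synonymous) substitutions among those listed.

3

Codon 4: GAC (Asp) → GAT (Asp) — synonymous.
Codon 5: CTA (Leu) → ATA (Ile) — missense.
Codon 6: GAT (Asp) → CAT (His) — missense.
Codon 7: GTC (Val) → GTT (Val) — synonymous.
Codon 8: CGA (Arg) → CGT (Arg) — synonymous.
Synonymous: 3 of 5.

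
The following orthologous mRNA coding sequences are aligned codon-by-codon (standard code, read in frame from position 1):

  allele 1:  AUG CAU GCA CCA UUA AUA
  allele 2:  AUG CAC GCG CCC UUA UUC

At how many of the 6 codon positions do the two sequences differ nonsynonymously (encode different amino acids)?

1

Codon 1: AUG Met / AUG Met — identical.
Codon 2: CAU His / CAC His — synonymous.
Codon 3: GCA Ala / GCG Ala — synonymous.
Codon 4: CCA Pro / CCC Pro — synonymous.
Codon 5: UUA Leu / UUA Leu — identical.
Codon 6: AUA Ile / UUC Phe — nonsynonymous.
Nonsynonymous differences: 1.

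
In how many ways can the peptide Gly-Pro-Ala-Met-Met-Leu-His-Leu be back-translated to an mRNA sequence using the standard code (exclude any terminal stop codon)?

Gly: 4 codons.
Pro: 4 codons.
Ala: 4 codons.
Met: 1 codon.
Met: 1 codon.
Leu: 6 codons.
His: 2 codons.
Leu: 6 codons.
4 × 4 × 4 × 1 × 1 × 6 × 2 × 6 = 4608.

4608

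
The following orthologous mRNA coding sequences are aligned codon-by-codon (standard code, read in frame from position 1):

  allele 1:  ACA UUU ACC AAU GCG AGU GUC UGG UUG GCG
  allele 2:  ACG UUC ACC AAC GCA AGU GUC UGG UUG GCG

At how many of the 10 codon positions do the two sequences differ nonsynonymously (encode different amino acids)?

Codon 1: ACA Thr / ACG Thr — synonymous.
Codon 2: UUU Phe / UUC Phe — synonymous.
Codon 3: ACC Thr / ACC Thr — identical.
Codon 4: AAU Asn / AAC Asn — synonymous.
Codon 5: GCG Ala / GCA Ala — synonymous.
Codon 6: AGU Ser / AGU Ser — identical.
Codon 7: GUC Val / GUC Val — identical.
Codon 8: UGG Trp / UGG Trp — identical.
Codon 9: UUG Leu / UUG Leu — identical.
Codon 10: GCG Ala / GCG Ala — identical.
Nonsynonymous differences: 0.

0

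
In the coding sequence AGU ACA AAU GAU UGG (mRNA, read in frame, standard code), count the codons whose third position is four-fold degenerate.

1

Codon 1 AGU (Ser): third position 2-fold.
Codon 2 ACA (Thr): third position 4-fold.
Codon 3 AAU (Asn): third position 2-fold.
Codon 4 GAU (Asp): third position 2-fold.
Codon 5 UGG (Trp): third position 1-fold.
Four-fold degenerate third positions: 1.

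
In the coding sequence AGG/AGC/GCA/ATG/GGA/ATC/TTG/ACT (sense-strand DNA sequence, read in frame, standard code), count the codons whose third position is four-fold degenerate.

Codon 1 AGG (Arg): third position 2-fold.
Codon 2 AGC (Ser): third position 2-fold.
Codon 3 GCA (Ala): third position 4-fold.
Codon 4 ATG (Met): third position 1-fold.
Codon 5 GGA (Gly): third position 4-fold.
Codon 6 ATC (Ile): third position 3-fold.
Codon 7 TTG (Leu): third position 2-fold.
Codon 8 ACT (Thr): third position 4-fold.
Four-fold degenerate third positions: 3.

3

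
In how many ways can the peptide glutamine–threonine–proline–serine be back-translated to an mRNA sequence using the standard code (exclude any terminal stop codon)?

Gln: 2 codons.
Thr: 4 codons.
Pro: 4 codons.
Ser: 6 codons.
2 × 4 × 4 × 6 = 192.

192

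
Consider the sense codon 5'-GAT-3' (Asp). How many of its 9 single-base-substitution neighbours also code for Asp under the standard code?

Position 1: none → 0 synonymous.
Position 2: none → 0 synonymous.
Position 3: GAC → 1 synonymous.
Total: 0 + 0 + 1 = 1.

1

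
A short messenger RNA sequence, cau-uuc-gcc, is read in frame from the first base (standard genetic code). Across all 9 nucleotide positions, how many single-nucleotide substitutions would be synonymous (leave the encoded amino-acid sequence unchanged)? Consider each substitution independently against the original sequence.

Codon 1 (CAU, His): 1 synonymous substitution.
Codon 2 (UUC, Phe): 1 synonymous substitution.
Codon 3 (GCC, Ala): 3 synonymous substitutions.
Total: 1 + 1 + 3 = 5.

5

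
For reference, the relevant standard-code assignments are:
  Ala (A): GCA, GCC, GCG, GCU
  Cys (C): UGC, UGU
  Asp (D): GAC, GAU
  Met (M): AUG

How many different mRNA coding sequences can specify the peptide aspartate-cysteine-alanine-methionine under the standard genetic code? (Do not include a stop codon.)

16

Asp: 2 codons.
Cys: 2 codons.
Ala: 4 codons.
Met: 1 codon.
2 × 2 × 4 × 1 = 16.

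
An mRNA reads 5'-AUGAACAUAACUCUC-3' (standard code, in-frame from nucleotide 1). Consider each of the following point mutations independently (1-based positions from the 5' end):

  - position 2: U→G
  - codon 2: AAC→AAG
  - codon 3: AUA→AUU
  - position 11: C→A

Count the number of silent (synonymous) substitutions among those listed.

1

Codon 1: AUG (Met) → AGG (Arg) — missense.
Codon 2: AAC (Asn) → AAG (Lys) — missense.
Codon 3: AUA (Ile) → AUU (Ile) — synonymous.
Codon 4: ACU (Thr) → AAU (Asn) — missense.
Synonymous: 1 of 4.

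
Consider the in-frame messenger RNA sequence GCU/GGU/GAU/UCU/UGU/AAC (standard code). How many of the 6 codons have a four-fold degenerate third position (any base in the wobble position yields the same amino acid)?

Codon 1 GCU (Ala): third position 4-fold.
Codon 2 GGU (Gly): third position 4-fold.
Codon 3 GAU (Asp): third position 2-fold.
Codon 4 UCU (Ser): third position 4-fold.
Codon 5 UGU (Cys): third position 2-fold.
Codon 6 AAC (Asn): third position 2-fold.
Four-fold degenerate third positions: 3.

3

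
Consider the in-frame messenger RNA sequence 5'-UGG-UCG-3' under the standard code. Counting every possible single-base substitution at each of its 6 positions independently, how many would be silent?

Codon 1 (UGG, Trp): 0 synonymous substitutions.
Codon 2 (UCG, Ser): 3 synonymous substitutions.
Total: 0 + 3 = 3.

3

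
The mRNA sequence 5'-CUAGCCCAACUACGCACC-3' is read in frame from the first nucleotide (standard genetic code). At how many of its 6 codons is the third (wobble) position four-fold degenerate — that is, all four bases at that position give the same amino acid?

Codon 1 CUA (Leu): third position 4-fold.
Codon 2 GCC (Ala): third position 4-fold.
Codon 3 CAA (Gln): third position 2-fold.
Codon 4 CUA (Leu): third position 4-fold.
Codon 5 CGC (Arg): third position 4-fold.
Codon 6 ACC (Thr): third position 4-fold.
Four-fold degenerate third positions: 5.

5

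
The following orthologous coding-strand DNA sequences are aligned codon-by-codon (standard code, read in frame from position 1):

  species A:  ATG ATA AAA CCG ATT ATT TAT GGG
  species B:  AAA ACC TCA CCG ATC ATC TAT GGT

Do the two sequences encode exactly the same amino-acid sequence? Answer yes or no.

no

Codon 1: ATG Met / AAA Lys — nonsynonymous.
Codon 2: ATA Ile / ACC Thr — nonsynonymous.
Codon 3: AAA Lys / TCA Ser — nonsynonymous.
Codon 4: CCG Pro / CCG Pro — identical.
Codon 5: ATT Ile / ATC Ile — synonymous.
Codon 6: ATT Ile / ATC Ile — synonymous.
Codon 7: TAT Tyr / TAT Tyr — identical.
Codon 8: GGG Gly / GGT Gly — synonymous.
Nonsynonymous differences: 3 → different protein.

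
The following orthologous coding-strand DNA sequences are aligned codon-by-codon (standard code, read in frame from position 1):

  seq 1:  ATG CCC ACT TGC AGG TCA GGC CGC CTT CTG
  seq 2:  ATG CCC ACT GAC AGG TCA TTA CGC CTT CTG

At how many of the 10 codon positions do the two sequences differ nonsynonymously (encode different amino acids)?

Codon 1: ATG Met / ATG Met — identical.
Codon 2: CCC Pro / CCC Pro — identical.
Codon 3: ACT Thr / ACT Thr — identical.
Codon 4: TGC Cys / GAC Asp — nonsynonymous.
Codon 5: AGG Arg / AGG Arg — identical.
Codon 6: TCA Ser / TCA Ser — identical.
Codon 7: GGC Gly / TTA Leu — nonsynonymous.
Codon 8: CGC Arg / CGC Arg — identical.
Codon 9: CTT Leu / CTT Leu — identical.
Codon 10: CTG Leu / CTG Leu — identical.
Nonsynonymous differences: 2.

2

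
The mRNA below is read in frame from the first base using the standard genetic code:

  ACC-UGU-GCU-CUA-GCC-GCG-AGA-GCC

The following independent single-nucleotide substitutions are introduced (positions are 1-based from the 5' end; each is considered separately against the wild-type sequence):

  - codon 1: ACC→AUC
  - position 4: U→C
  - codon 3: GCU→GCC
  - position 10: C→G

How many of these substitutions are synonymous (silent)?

Codon 1: ACC (Thr) → AUC (Ile) — missense.
Codon 2: UGU (Cys) → CGU (Arg) — missense.
Codon 3: GCU (Ala) → GCC (Ala) — synonymous.
Codon 4: CUA (Leu) → GUA (Val) — missense.
Synonymous: 1 of 4.

1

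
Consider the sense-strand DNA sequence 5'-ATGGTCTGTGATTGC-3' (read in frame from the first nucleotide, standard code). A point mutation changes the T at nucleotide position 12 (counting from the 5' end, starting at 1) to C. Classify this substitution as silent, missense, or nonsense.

silent

Position 12 falls in codon 4: GAT → Asp.
After the substitution the codon is GAC → Asp.
Both encode Asp, so the change is synonymous.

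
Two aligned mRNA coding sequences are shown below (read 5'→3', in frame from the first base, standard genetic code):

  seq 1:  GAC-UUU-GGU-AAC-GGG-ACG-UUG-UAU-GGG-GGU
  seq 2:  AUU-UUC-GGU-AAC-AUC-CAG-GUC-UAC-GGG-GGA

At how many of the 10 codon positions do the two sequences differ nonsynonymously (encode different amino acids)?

Codon 1: GAC Asp / AUU Ile — nonsynonymous.
Codon 2: UUU Phe / UUC Phe — synonymous.
Codon 3: GGU Gly / GGU Gly — identical.
Codon 4: AAC Asn / AAC Asn — identical.
Codon 5: GGG Gly / AUC Ile — nonsynonymous.
Codon 6: ACG Thr / CAG Gln — nonsynonymous.
Codon 7: UUG Leu / GUC Val — nonsynonymous.
Codon 8: UAU Tyr / UAC Tyr — synonymous.
Codon 9: GGG Gly / GGG Gly — identical.
Codon 10: GGU Gly / GGA Gly — synonymous.
Nonsynonymous differences: 4.

4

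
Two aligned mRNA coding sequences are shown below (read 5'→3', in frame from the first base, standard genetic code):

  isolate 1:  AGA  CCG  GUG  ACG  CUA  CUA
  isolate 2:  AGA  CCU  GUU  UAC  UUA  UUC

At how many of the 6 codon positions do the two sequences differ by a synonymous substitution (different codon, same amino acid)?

Codon 1: AGA Arg / AGA Arg — identical.
Codon 2: CCG Pro / CCU Pro — synonymous.
Codon 3: GUG Val / GUU Val — synonymous.
Codon 4: ACG Thr / UAC Tyr — nonsynonymous.
Codon 5: CUA Leu / UUA Leu — synonymous.
Codon 6: CUA Leu / UUC Phe — nonsynonymous.
Synonymous differences: 3.

3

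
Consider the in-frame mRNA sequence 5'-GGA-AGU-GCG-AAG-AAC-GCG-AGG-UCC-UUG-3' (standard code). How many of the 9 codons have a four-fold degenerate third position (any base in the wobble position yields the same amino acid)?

Codon 1 GGA (Gly): third position 4-fold.
Codon 2 AGU (Ser): third position 2-fold.
Codon 3 GCG (Ala): third position 4-fold.
Codon 4 AAG (Lys): third position 2-fold.
Codon 5 AAC (Asn): third position 2-fold.
Codon 6 GCG (Ala): third position 4-fold.
Codon 7 AGG (Arg): third position 2-fold.
Codon 8 UCC (Ser): third position 4-fold.
Codon 9 UUG (Leu): third position 2-fold.
Four-fold degenerate third positions: 4.

4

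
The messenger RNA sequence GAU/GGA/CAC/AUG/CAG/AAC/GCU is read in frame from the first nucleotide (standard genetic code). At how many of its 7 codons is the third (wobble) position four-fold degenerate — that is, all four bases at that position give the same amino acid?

2

Codon 1 GAU (Asp): third position 2-fold.
Codon 2 GGA (Gly): third position 4-fold.
Codon 3 CAC (His): third position 2-fold.
Codon 4 AUG (Met): third position 1-fold.
Codon 5 CAG (Gln): third position 2-fold.
Codon 6 AAC (Asn): third position 2-fold.
Codon 7 GCU (Ala): third position 4-fold.
Four-fold degenerate third positions: 2.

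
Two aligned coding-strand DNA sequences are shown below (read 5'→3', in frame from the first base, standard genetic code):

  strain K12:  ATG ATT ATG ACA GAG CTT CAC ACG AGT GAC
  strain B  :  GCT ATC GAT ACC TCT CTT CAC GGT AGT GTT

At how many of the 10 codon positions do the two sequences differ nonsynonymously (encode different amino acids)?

5

Codon 1: ATG Met / GCT Ala — nonsynonymous.
Codon 2: ATT Ile / ATC Ile — synonymous.
Codon 3: ATG Met / GAT Asp — nonsynonymous.
Codon 4: ACA Thr / ACC Thr — synonymous.
Codon 5: GAG Glu / TCT Ser — nonsynonymous.
Codon 6: CTT Leu / CTT Leu — identical.
Codon 7: CAC His / CAC His — identical.
Codon 8: ACG Thr / GGT Gly — nonsynonymous.
Codon 9: AGT Ser / AGT Ser — identical.
Codon 10: GAC Asp / GTT Val — nonsynonymous.
Nonsynonymous differences: 5.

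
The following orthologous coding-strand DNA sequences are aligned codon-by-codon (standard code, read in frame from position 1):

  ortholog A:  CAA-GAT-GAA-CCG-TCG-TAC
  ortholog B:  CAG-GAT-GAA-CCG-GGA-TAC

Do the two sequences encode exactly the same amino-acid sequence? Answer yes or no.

no

Codon 1: CAA Gln / CAG Gln — synonymous.
Codon 2: GAT Asp / GAT Asp — identical.
Codon 3: GAA Glu / GAA Glu — identical.
Codon 4: CCG Pro / CCG Pro — identical.
Codon 5: TCG Ser / GGA Gly — nonsynonymous.
Codon 6: TAC Tyr / TAC Tyr — identical.
Nonsynonymous differences: 1 → different protein.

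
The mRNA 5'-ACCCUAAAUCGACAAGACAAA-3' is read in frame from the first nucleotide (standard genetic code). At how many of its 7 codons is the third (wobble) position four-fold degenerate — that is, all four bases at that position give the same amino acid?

Codon 1 ACC (Thr): third position 4-fold.
Codon 2 CUA (Leu): third position 4-fold.
Codon 3 AAU (Asn): third position 2-fold.
Codon 4 CGA (Arg): third position 4-fold.
Codon 5 CAA (Gln): third position 2-fold.
Codon 6 GAC (Asp): third position 2-fold.
Codon 7 AAA (Lys): third position 2-fold.
Four-fold degenerate third positions: 3.

3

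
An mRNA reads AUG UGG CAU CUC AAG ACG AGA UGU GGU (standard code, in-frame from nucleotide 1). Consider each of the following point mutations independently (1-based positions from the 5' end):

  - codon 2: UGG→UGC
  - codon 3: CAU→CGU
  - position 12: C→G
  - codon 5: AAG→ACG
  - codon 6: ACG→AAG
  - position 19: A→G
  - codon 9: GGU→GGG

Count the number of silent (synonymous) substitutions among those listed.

2

Codon 2: UGG (Trp) → UGC (Cys) — missense.
Codon 3: CAU (His) → CGU (Arg) — missense.
Codon 4: CUC (Leu) → CUG (Leu) — synonymous.
Codon 5: AAG (Lys) → ACG (Thr) — missense.
Codon 6: ACG (Thr) → AAG (Lys) — missense.
Codon 7: AGA (Arg) → GGA (Gly) — missense.
Codon 9: GGU (Gly) → GGG (Gly) — synonymous.
Synonymous: 2 of 7.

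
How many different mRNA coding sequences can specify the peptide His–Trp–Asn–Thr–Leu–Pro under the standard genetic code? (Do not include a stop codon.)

His: 2 codons.
Trp: 1 codon.
Asn: 2 codons.
Thr: 4 codons.
Leu: 6 codons.
Pro: 4 codons.
2 × 1 × 2 × 4 × 6 × 4 = 384.

384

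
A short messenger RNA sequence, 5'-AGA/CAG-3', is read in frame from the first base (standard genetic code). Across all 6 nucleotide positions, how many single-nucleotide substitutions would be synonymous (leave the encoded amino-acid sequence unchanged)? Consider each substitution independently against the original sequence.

Codon 1 (AGA, Arg): 2 synonymous substitutions.
Codon 2 (CAG, Gln): 1 synonymous substitution.
Total: 2 + 1 = 3.

3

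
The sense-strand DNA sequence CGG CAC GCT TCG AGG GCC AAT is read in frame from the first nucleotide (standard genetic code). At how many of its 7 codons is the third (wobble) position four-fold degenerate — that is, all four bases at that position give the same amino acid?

4

Codon 1 CGG (Arg): third position 4-fold.
Codon 2 CAC (His): third position 2-fold.
Codon 3 GCT (Ala): third position 4-fold.
Codon 4 TCG (Ser): third position 4-fold.
Codon 5 AGG (Arg): third position 2-fold.
Codon 6 GCC (Ala): third position 4-fold.
Codon 7 AAT (Asn): third position 2-fold.
Four-fold degenerate third positions: 4.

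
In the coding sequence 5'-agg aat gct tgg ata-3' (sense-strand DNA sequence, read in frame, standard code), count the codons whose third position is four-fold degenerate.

1

Codon 1 AGG (Arg): third position 2-fold.
Codon 2 AAT (Asn): third position 2-fold.
Codon 3 GCT (Ala): third position 4-fold.
Codon 4 TGG (Trp): third position 1-fold.
Codon 5 ATA (Ile): third position 3-fold.
Four-fold degenerate third positions: 1.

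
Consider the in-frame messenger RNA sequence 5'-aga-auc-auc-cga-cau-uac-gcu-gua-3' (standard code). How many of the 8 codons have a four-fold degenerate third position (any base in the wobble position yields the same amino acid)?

3

Codon 1 AGA (Arg): third position 2-fold.
Codon 2 AUC (Ile): third position 3-fold.
Codon 3 AUC (Ile): third position 3-fold.
Codon 4 CGA (Arg): third position 4-fold.
Codon 5 CAU (His): third position 2-fold.
Codon 6 UAC (Tyr): third position 2-fold.
Codon 7 GCU (Ala): third position 4-fold.
Codon 8 GUA (Val): third position 4-fold.
Four-fold degenerate third positions: 3.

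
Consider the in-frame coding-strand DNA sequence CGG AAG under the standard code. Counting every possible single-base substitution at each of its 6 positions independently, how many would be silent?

5

Codon 1 (CGG, Arg): 4 synonymous substitutions.
Codon 2 (AAG, Lys): 1 synonymous substitution.
Total: 4 + 1 = 5.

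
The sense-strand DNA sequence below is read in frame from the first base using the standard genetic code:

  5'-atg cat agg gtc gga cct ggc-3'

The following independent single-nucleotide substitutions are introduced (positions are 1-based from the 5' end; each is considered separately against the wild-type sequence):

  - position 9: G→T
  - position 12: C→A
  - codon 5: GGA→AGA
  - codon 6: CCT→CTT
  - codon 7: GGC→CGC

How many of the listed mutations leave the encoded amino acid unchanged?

1

Codon 3: AGG (Arg) → AGT (Ser) — missense.
Codon 4: GTC (Val) → GTA (Val) — synonymous.
Codon 5: GGA (Gly) → AGA (Arg) — missense.
Codon 6: CCT (Pro) → CTT (Leu) — missense.
Codon 7: GGC (Gly) → CGC (Arg) — missense.
Synonymous: 1 of 5.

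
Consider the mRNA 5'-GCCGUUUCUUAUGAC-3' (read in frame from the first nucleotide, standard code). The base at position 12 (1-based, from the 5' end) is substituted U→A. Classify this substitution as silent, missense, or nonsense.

nonsense

Position 12 falls in codon 4: UAU → Tyr.
After the substitution the codon is UAA → Stop.
The new codon is a stop codon, so this is a nonsense mutation.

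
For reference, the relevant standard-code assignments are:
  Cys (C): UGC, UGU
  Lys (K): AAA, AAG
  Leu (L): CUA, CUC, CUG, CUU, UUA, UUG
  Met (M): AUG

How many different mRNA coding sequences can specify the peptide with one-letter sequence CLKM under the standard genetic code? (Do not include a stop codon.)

24

Cys: 2 codons.
Leu: 6 codons.
Lys: 2 codons.
Met: 1 codon.
2 × 6 × 2 × 1 = 24.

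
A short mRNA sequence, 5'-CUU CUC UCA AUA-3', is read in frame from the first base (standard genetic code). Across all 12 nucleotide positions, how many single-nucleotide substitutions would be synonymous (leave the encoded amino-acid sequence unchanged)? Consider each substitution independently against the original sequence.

11

Codon 1 (CUU, Leu): 3 synonymous substitutions.
Codon 2 (CUC, Leu): 3 synonymous substitutions.
Codon 3 (UCA, Ser): 3 synonymous substitutions.
Codon 4 (AUA, Ile): 2 synonymous substitutions.
Total: 3 + 3 + 3 + 2 = 11.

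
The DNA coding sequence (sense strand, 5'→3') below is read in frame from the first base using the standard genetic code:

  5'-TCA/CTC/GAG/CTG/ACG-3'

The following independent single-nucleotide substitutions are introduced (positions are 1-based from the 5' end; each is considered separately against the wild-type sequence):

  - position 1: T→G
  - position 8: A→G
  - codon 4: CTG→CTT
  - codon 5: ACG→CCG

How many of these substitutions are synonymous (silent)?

Codon 1: TCA (Ser) → GCA (Ala) — missense.
Codon 3: GAG (Glu) → GGG (Gly) — missense.
Codon 4: CTG (Leu) → CTT (Leu) — synonymous.
Codon 5: ACG (Thr) → CCG (Pro) — missense.
Synonymous: 1 of 4.

1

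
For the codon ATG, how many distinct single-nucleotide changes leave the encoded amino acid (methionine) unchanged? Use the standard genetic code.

Position 1: none → 0 synonymous.
Position 2: none → 0 synonymous.
Position 3: none → 0 synonymous.
Total: 0 + 0 + 0 = 0.

0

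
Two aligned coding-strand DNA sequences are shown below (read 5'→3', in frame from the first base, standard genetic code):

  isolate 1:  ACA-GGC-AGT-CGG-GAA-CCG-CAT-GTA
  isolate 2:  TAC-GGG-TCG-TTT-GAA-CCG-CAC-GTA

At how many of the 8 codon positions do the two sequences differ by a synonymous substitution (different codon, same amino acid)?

3

Codon 1: ACA Thr / TAC Tyr — nonsynonymous.
Codon 2: GGC Gly / GGG Gly — synonymous.
Codon 3: AGT Ser / TCG Ser — synonymous.
Codon 4: CGG Arg / TTT Phe — nonsynonymous.
Codon 5: GAA Glu / GAA Glu — identical.
Codon 6: CCG Pro / CCG Pro — identical.
Codon 7: CAT His / CAC His — synonymous.
Codon 8: GTA Val / GTA Val — identical.
Synonymous differences: 3.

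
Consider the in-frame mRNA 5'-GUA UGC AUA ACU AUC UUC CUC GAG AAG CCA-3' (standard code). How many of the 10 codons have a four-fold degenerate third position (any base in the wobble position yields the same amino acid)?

4

Codon 1 GUA (Val): third position 4-fold.
Codon 2 UGC (Cys): third position 2-fold.
Codon 3 AUA (Ile): third position 3-fold.
Codon 4 ACU (Thr): third position 4-fold.
Codon 5 AUC (Ile): third position 3-fold.
Codon 6 UUC (Phe): third position 2-fold.
Codon 7 CUC (Leu): third position 4-fold.
Codon 8 GAG (Glu): third position 2-fold.
Codon 9 AAG (Lys): third position 2-fold.
Codon 10 CCA (Pro): third position 4-fold.
Four-fold degenerate third positions: 4.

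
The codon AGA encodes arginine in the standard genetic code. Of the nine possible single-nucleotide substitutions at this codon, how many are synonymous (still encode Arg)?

2

Position 1: CGA → 1 synonymous.
Position 2: none → 0 synonymous.
Position 3: AGG → 1 synonymous.
Total: 1 + 0 + 1 = 2.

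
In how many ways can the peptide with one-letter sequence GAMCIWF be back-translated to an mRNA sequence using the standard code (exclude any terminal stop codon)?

192

Gly: 4 codons.
Ala: 4 codons.
Met: 1 codon.
Cys: 2 codons.
Ile: 3 codons.
Trp: 1 codon.
Phe: 2 codons.
4 × 4 × 1 × 2 × 3 × 1 × 2 = 192.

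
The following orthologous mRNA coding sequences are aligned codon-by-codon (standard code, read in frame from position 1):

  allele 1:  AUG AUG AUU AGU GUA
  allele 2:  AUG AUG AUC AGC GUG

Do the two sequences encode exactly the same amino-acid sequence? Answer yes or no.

Codon 1: AUG Met / AUG Met — identical.
Codon 2: AUG Met / AUG Met — identical.
Codon 3: AUU Ile / AUC Ile — synonymous.
Codon 4: AGU Ser / AGC Ser — synonymous.
Codon 5: GUA Val / GUG Val — synonymous.
Nonsynonymous differences: 0 → same protein.

yes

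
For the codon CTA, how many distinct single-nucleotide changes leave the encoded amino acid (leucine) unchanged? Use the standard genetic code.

Position 1: TTA → 1 synonymous.
Position 2: none → 0 synonymous.
Position 3: CTT, CTC, CTG → 3 synonymous.
Total: 1 + 0 + 3 = 4.

4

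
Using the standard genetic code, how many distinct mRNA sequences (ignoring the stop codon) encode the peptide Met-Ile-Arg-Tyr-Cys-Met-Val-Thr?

1152

Met: 1 codon.
Ile: 3 codons.
Arg: 6 codons.
Tyr: 2 codons.
Cys: 2 codons.
Met: 1 codon.
Val: 4 codons.
Thr: 4 codons.
1 × 3 × 6 × 2 × 2 × 1 × 4 × 4 = 1152.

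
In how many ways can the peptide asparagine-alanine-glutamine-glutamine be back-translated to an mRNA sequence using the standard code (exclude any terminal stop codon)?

32

Asn: 2 codons.
Ala: 4 codons.
Gln: 2 codons.
Gln: 2 codons.
2 × 4 × 2 × 2 = 32.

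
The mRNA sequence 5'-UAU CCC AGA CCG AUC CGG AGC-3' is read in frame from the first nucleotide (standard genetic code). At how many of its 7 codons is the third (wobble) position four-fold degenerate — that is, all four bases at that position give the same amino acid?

3

Codon 1 UAU (Tyr): third position 2-fold.
Codon 2 CCC (Pro): third position 4-fold.
Codon 3 AGA (Arg): third position 2-fold.
Codon 4 CCG (Pro): third position 4-fold.
Codon 5 AUC (Ile): third position 3-fold.
Codon 6 CGG (Arg): third position 4-fold.
Codon 7 AGC (Ser): third position 2-fold.
Four-fold degenerate third positions: 3.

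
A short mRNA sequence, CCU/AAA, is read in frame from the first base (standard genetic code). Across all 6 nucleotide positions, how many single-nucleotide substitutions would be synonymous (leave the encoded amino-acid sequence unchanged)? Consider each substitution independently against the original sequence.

Codon 1 (CCU, Pro): 3 synonymous substitutions.
Codon 2 (AAA, Lys): 1 synonymous substitution.
Total: 3 + 1 = 4.

4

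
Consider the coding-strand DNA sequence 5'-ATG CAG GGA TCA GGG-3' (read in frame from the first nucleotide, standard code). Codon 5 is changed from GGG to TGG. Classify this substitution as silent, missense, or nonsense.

Position 13 falls in codon 5: GGG → Gly.
After the substitution the codon is TGG → Trp.
Gly ≠ Trp, so this is a missense mutation.

missense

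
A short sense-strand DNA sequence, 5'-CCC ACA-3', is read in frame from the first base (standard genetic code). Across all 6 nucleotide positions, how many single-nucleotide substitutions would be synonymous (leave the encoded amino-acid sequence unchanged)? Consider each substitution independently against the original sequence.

Codon 1 (CCC, Pro): 3 synonymous substitutions.
Codon 2 (ACA, Thr): 3 synonymous substitutions.
Total: 3 + 3 = 6.

6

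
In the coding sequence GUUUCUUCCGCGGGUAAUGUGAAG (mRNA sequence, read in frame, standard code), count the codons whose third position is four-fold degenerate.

Codon 1 GUU (Val): third position 4-fold.
Codon 2 UCU (Ser): third position 4-fold.
Codon 3 UCC (Ser): third position 4-fold.
Codon 4 GCG (Ala): third position 4-fold.
Codon 5 GGU (Gly): third position 4-fold.
Codon 6 AAU (Asn): third position 2-fold.
Codon 7 GUG (Val): third position 4-fold.
Codon 8 AAG (Lys): third position 2-fold.
Four-fold degenerate third positions: 6.

6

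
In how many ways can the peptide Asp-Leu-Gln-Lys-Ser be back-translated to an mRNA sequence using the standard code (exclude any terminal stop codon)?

288

Asp: 2 codons.
Leu: 6 codons.
Gln: 2 codons.
Lys: 2 codons.
Ser: 6 codons.
2 × 6 × 2 × 2 × 6 = 288.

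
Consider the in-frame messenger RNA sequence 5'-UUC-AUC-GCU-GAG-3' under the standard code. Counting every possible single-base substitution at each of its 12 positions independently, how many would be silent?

7

Codon 1 (UUC, Phe): 1 synonymous substitution.
Codon 2 (AUC, Ile): 2 synonymous substitutions.
Codon 3 (GCU, Ala): 3 synonymous substitutions.
Codon 4 (GAG, Glu): 1 synonymous substitution.
Total: 1 + 2 + 3 + 1 = 7.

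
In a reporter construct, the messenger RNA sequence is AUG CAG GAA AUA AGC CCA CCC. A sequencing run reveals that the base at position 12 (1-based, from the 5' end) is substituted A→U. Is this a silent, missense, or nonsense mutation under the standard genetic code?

Position 12 falls in codon 4: AUA → Ile.
After the substitution the codon is AUU → Ile.
Both encode Ile, so the change is synonymous.

silent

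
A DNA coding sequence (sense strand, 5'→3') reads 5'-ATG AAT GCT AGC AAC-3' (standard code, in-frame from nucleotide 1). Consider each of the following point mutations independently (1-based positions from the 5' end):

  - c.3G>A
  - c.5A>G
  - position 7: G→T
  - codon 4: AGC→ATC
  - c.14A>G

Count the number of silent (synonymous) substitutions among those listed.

0

Codon 1: ATG (Met) → ATA (Ile) — missense.
Codon 2: AAT (Asn) → AGT (Ser) — missense.
Codon 3: GCT (Ala) → TCT (Ser) — missense.
Codon 4: AGC (Ser) → ATC (Ile) — missense.
Codon 5: AAC (Asn) → AGC (Ser) — missense.
Synonymous: 0 of 5.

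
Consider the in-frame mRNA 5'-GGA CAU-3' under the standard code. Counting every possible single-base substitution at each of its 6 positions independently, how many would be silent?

Codon 1 (GGA, Gly): 3 synonymous substitutions.
Codon 2 (CAU, His): 1 synonymous substitution.
Total: 3 + 1 = 4.

4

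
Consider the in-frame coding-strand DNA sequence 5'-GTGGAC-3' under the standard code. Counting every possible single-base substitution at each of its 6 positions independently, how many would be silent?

Codon 1 (GTG, Val): 3 synonymous substitutions.
Codon 2 (GAC, Asp): 1 synonymous substitution.
Total: 3 + 1 = 4.

4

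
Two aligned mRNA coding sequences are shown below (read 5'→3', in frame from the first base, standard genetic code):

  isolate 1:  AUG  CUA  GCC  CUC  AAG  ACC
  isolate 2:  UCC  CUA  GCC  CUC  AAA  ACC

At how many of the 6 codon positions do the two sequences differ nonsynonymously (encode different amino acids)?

1

Codon 1: AUG Met / UCC Ser — nonsynonymous.
Codon 2: CUA Leu / CUA Leu — identical.
Codon 3: GCC Ala / GCC Ala — identical.
Codon 4: CUC Leu / CUC Leu — identical.
Codon 5: AAG Lys / AAA Lys — synonymous.
Codon 6: ACC Thr / ACC Thr — identical.
Nonsynonymous differences: 1.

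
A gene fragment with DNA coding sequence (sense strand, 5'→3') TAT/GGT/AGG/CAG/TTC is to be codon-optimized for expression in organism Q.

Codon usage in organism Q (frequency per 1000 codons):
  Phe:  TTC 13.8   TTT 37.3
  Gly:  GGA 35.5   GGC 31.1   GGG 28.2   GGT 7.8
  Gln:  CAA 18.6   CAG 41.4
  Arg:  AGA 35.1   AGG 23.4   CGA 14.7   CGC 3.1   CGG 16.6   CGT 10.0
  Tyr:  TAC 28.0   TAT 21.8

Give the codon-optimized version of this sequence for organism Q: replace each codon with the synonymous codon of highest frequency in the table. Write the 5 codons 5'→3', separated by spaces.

TAC GGA AGA CAG TTT

Codon 1 (Tyr): best is TAC at 28.0.
Codon 2 (Gly): best is GGA at 35.5.
Codon 3 (Arg): best is AGA at 35.1.
Codon 4 (Gln): best is CAG at 41.4.
Codon 5 (Phe): best is TTT at 37.3.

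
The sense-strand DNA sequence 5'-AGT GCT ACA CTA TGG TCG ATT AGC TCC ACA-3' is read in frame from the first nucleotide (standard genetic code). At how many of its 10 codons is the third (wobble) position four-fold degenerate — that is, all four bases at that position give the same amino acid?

6

Codon 1 AGT (Ser): third position 2-fold.
Codon 2 GCT (Ala): third position 4-fold.
Codon 3 ACA (Thr): third position 4-fold.
Codon 4 CTA (Leu): third position 4-fold.
Codon 5 TGG (Trp): third position 1-fold.
Codon 6 TCG (Ser): third position 4-fold.
Codon 7 ATT (Ile): third position 3-fold.
Codon 8 AGC (Ser): third position 2-fold.
Codon 9 TCC (Ser): third position 4-fold.
Codon 10 ACA (Thr): third position 4-fold.
Four-fold degenerate third positions: 6.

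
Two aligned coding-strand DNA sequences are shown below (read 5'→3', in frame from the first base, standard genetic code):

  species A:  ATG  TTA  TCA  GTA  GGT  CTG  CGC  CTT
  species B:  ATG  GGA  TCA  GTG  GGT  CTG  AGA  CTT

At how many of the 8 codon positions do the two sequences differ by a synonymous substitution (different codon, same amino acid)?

Codon 1: ATG Met / ATG Met — identical.
Codon 2: TTA Leu / GGA Gly — nonsynonymous.
Codon 3: TCA Ser / TCA Ser — identical.
Codon 4: GTA Val / GTG Val — synonymous.
Codon 5: GGT Gly / GGT Gly — identical.
Codon 6: CTG Leu / CTG Leu — identical.
Codon 7: CGC Arg / AGA Arg — synonymous.
Codon 8: CTT Leu / CTT Leu — identical.
Synonymous differences: 2.

2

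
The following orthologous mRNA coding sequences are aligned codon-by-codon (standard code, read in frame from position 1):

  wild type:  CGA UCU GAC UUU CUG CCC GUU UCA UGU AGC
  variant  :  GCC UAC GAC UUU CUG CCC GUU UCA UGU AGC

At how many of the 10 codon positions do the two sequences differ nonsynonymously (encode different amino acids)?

Codon 1: CGA Arg / GCC Ala — nonsynonymous.
Codon 2: UCU Ser / UAC Tyr — nonsynonymous.
Codon 3: GAC Asp / GAC Asp — identical.
Codon 4: UUU Phe / UUU Phe — identical.
Codon 5: CUG Leu / CUG Leu — identical.
Codon 6: CCC Pro / CCC Pro — identical.
Codon 7: GUU Val / GUU Val — identical.
Codon 8: UCA Ser / UCA Ser — identical.
Codon 9: UGU Cys / UGU Cys — identical.
Codon 10: AGC Ser / AGC Ser — identical.
Nonsynonymous differences: 2.

2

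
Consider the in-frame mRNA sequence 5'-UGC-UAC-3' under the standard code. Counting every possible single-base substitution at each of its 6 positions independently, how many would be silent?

2

Codon 1 (UGC, Cys): 1 synonymous substitution.
Codon 2 (UAC, Tyr): 1 synonymous substitution.
Total: 1 + 1 = 2.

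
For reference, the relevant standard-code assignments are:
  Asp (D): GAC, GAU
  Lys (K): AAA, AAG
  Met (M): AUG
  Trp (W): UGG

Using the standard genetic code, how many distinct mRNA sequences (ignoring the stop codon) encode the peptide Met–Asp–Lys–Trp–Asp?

8

Met: 1 codon.
Asp: 2 codons.
Lys: 2 codons.
Trp: 1 codon.
Asp: 2 codons.
1 × 2 × 2 × 1 × 2 = 8.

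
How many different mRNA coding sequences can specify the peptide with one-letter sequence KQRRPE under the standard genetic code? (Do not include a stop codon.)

Lys: 2 codons.
Gln: 2 codons.
Arg: 6 codons.
Arg: 6 codons.
Pro: 4 codons.
Glu: 2 codons.
2 × 2 × 6 × 6 × 4 × 2 = 1152.

1152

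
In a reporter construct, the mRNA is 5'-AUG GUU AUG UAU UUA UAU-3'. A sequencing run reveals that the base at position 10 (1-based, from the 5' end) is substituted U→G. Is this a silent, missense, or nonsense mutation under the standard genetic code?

missense

Position 10 falls in codon 4: UAU → Tyr.
After the substitution the codon is GAU → Asp.
Tyr ≠ Asp, so this is a missense mutation.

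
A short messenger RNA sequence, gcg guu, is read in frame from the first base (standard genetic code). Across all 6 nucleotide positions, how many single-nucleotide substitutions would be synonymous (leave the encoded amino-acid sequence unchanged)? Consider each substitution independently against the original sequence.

Codon 1 (GCG, Ala): 3 synonymous substitutions.
Codon 2 (GUU, Val): 3 synonymous substitutions.
Total: 3 + 3 = 6.

6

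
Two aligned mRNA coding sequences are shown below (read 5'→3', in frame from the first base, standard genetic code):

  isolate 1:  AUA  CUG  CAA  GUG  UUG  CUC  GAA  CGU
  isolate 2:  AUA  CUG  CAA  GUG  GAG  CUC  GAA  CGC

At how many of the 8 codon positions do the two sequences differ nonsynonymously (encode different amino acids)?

Codon 1: AUA Ile / AUA Ile — identical.
Codon 2: CUG Leu / CUG Leu — identical.
Codon 3: CAA Gln / CAA Gln — identical.
Codon 4: GUG Val / GUG Val — identical.
Codon 5: UUG Leu / GAG Glu — nonsynonymous.
Codon 6: CUC Leu / CUC Leu — identical.
Codon 7: GAA Glu / GAA Glu — identical.
Codon 8: CGU Arg / CGC Arg — synonymous.
Nonsynonymous differences: 1.

1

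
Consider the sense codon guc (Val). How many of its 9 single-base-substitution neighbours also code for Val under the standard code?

Position 1: none → 0 synonymous.
Position 2: none → 0 synonymous.
Position 3: GUU, GUA, GUG → 3 synonymous.
Total: 0 + 0 + 3 = 3.

3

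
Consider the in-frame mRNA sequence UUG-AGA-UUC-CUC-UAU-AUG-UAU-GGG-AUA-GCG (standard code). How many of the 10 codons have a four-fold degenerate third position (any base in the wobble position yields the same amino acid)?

Codon 1 UUG (Leu): third position 2-fold.
Codon 2 AGA (Arg): third position 2-fold.
Codon 3 UUC (Phe): third position 2-fold.
Codon 4 CUC (Leu): third position 4-fold.
Codon 5 UAU (Tyr): third position 2-fold.
Codon 6 AUG (Met): third position 1-fold.
Codon 7 UAU (Tyr): third position 2-fold.
Codon 8 GGG (Gly): third position 4-fold.
Codon 9 AUA (Ile): third position 3-fold.
Codon 10 GCG (Ala): third position 4-fold.
Four-fold degenerate third positions: 3.

3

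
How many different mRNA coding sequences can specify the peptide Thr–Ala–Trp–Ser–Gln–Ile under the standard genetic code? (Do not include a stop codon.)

Thr: 4 codons.
Ala: 4 codons.
Trp: 1 codon.
Ser: 6 codons.
Gln: 2 codons.
Ile: 3 codons.
4 × 4 × 1 × 6 × 2 × 3 = 576.

576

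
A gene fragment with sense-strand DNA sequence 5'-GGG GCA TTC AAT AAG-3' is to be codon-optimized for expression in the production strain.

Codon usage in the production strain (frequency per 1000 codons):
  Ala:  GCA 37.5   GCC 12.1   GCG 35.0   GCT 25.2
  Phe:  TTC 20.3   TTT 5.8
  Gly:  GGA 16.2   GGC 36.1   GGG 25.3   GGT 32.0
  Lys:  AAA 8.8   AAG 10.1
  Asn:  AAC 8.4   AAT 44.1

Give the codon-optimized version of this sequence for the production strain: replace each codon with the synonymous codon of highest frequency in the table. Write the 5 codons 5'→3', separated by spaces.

Codon 1 (Gly): best is GGC at 36.1.
Codon 2 (Ala): best is GCA at 37.5.
Codon 3 (Phe): best is TTC at 20.3.
Codon 4 (Asn): best is AAT at 44.1.
Codon 5 (Lys): best is AAG at 10.1.

GGC GCA TTC AAT AAG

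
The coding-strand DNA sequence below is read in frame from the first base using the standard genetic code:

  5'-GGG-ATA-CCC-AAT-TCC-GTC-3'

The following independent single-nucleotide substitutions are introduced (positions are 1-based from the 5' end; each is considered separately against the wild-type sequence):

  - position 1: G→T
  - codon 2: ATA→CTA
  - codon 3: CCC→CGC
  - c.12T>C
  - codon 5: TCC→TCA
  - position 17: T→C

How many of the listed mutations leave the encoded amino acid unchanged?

2

Codon 1: GGG (Gly) → TGG (Trp) — missense.
Codon 2: ATA (Ile) → CTA (Leu) — missense.
Codon 3: CCC (Pro) → CGC (Arg) — missense.
Codon 4: AAT (Asn) → AAC (Asn) — synonymous.
Codon 5: TCC (Ser) → TCA (Ser) — synonymous.
Codon 6: GTC (Val) → GCC (Ala) — missense.
Synonymous: 2 of 6.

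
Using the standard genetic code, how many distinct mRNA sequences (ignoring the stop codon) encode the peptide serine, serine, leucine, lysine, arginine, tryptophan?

Ser: 6 codons.
Ser: 6 codons.
Leu: 6 codons.
Lys: 2 codons.
Arg: 6 codons.
Trp: 1 codon.
6 × 6 × 6 × 2 × 6 × 1 = 2592.

2592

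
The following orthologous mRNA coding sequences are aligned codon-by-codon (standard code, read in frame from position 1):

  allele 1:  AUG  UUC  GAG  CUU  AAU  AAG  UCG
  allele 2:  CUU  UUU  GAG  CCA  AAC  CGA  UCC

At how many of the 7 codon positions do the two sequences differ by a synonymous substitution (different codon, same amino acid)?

Codon 1: AUG Met / CUU Leu — nonsynonymous.
Codon 2: UUC Phe / UUU Phe — synonymous.
Codon 3: GAG Glu / GAG Glu — identical.
Codon 4: CUU Leu / CCA Pro — nonsynonymous.
Codon 5: AAU Asn / AAC Asn — synonymous.
Codon 6: AAG Lys / CGA Arg — nonsynonymous.
Codon 7: UCG Ser / UCC Ser — synonymous.
Synonymous differences: 3.

3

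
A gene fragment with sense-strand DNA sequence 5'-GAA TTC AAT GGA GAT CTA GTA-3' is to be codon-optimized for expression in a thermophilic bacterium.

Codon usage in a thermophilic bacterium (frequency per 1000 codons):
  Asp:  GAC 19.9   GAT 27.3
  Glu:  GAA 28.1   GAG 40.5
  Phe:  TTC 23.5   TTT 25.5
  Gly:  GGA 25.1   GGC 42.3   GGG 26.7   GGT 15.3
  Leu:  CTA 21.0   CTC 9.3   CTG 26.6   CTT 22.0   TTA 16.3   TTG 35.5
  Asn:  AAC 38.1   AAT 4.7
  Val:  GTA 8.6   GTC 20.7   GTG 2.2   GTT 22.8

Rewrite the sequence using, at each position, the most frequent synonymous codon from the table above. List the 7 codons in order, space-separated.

GAG TTT AAC GGC GAT TTG GTT

Codon 1 (Glu): best is GAG at 40.5.
Codon 2 (Phe): best is TTT at 25.5.
Codon 3 (Asn): best is AAC at 38.1.
Codon 4 (Gly): best is GGC at 42.3.
Codon 5 (Asp): best is GAT at 27.3.
Codon 6 (Leu): best is TTG at 35.5.
Codon 7 (Val): best is GTT at 22.8.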